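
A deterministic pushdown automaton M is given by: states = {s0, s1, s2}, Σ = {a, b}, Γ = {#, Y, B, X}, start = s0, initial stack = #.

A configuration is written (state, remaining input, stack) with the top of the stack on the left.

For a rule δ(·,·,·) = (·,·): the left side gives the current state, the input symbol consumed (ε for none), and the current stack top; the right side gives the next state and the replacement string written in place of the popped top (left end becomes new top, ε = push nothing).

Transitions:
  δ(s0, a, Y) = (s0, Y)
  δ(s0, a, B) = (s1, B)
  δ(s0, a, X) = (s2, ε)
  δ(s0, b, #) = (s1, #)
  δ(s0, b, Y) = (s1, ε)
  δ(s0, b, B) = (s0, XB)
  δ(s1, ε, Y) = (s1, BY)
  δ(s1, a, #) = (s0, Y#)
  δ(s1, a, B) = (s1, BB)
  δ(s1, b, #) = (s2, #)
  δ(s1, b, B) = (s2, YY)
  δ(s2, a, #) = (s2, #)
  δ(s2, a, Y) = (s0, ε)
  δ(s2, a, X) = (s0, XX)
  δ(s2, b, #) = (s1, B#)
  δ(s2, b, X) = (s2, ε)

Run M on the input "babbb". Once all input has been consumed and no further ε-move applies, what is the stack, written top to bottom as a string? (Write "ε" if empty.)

B#

(s0, babbb, #)
  read b, top #: go to s1, push # → (s1, abbb, #)
  read a, top #: go to s0, push Y# → (s0, bbb, Y#)
  read b, top Y: go to s1, push ε → (s1, bb, #)
  read b, top #: go to s2, push # → (s2, b, #)
  read b, top #: go to s1, push B# → (s1, ε, B#)
All input consumed in state s1 with stack B#.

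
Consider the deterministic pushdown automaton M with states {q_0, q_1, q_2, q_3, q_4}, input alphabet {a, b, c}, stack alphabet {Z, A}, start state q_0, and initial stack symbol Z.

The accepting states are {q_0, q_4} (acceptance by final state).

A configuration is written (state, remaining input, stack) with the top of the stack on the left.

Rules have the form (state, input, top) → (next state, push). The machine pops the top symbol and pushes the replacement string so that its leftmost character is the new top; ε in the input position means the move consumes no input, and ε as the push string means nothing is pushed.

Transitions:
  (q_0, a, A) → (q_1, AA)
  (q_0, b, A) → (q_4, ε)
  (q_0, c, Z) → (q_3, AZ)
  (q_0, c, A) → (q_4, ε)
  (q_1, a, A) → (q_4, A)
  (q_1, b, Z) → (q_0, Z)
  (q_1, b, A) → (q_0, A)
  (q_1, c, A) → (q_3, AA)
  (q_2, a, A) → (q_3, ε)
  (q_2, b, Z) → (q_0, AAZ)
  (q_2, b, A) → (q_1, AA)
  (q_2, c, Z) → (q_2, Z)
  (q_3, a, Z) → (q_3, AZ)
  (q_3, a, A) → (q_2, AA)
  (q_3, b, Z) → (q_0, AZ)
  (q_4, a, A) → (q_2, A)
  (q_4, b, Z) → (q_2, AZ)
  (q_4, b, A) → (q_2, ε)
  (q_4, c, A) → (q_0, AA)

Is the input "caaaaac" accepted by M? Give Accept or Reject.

Reject

(q_0, caaaaac, Z)
  read c, top Z: go to q_3, push AZ → (q_3, aaaaac, AZ)
  read a, top A: go to q_2, push AA → (q_2, aaaac, AAZ)
  read a, top A: go to q_3, push ε → (q_3, aaac, AZ)
  read a, top A: go to q_2, push AA → (q_2, aac, AAZ)
  read a, top A: go to q_3, push ε → (q_3, ac, AZ)
  read a, top A: go to q_2, push AA → (q_2, c, AAZ)
No transition applies at (q_2, c, AAZ); input not fully consumed.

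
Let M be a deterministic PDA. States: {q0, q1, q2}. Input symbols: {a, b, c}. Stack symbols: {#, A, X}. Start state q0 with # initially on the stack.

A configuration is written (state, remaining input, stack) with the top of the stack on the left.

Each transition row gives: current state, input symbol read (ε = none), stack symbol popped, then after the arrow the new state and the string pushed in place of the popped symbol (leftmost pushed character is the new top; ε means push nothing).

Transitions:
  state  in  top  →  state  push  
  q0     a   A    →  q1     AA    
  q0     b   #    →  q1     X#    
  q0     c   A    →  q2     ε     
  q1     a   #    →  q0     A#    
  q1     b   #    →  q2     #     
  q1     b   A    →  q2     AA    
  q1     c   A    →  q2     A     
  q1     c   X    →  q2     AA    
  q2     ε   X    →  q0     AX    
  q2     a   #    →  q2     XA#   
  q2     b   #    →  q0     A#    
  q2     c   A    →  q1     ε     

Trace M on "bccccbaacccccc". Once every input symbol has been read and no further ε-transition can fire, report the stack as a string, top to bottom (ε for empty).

(q0, bccccbaacccccc, #) ⊢ (q1, ccccbaacccccc, X#) ⊢ (q2, cccbaacccccc, AA#) ⊢ (q1, ccbaacccccc, A#) ⊢ (q2, cbaacccccc, A#) ⊢ (q1, baacccccc, #) ⊢ (q2, aacccccc, #) ⊢ (q2, acccccc, XA#) ⊢ (q0, acccccc, AXA#) ⊢ (q1, cccccc, AAXA#) ⊢ (q2, ccccc, AAXA#) ⊢ (q1, cccc, AXA#) ⊢ (q2, ccc, AXA#) ⊢ (q1, cc, XA#) ⊢ (q2, c, AAA#) ⊢ (q1, ε, AA#)
All input consumed in state q1 with stack AA#.

AA#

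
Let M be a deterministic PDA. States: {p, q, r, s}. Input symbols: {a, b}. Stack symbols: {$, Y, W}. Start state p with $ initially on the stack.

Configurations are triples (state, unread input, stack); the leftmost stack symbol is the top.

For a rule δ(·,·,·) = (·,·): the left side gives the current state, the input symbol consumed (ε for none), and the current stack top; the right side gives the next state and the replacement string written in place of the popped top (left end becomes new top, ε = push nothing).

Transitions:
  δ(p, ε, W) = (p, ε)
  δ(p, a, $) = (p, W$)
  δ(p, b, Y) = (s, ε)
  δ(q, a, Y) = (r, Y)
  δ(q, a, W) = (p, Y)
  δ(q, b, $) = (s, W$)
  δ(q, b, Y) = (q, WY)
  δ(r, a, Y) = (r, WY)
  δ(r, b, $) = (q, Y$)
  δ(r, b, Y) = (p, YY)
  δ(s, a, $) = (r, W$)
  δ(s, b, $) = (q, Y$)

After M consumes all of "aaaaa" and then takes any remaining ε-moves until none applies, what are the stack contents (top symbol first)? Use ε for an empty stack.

(p, aaaaa, $)
  read a, top $: go to p, push W$ → (p, aaaa, W$)
  ε-move, top W: go to p, push ε → (p, aaaa, $)
  read a, top $: go to p, push W$ → (p, aaa, W$)
  ε-move, top W: go to p, push ε → (p, aaa, $)
  read a, top $: go to p, push W$ → (p, aa, W$)
  ε-move, top W: go to p, push ε → (p, aa, $)
  read a, top $: go to p, push W$ → (p, a, W$)
  ε-move, top W: go to p, push ε → (p, a, $)
  read a, top $: go to p, push W$ → (p, ε, W$)
  ε-move, top W: go to p, push ε → (p, ε, $)
All input consumed in state p with stack $.

$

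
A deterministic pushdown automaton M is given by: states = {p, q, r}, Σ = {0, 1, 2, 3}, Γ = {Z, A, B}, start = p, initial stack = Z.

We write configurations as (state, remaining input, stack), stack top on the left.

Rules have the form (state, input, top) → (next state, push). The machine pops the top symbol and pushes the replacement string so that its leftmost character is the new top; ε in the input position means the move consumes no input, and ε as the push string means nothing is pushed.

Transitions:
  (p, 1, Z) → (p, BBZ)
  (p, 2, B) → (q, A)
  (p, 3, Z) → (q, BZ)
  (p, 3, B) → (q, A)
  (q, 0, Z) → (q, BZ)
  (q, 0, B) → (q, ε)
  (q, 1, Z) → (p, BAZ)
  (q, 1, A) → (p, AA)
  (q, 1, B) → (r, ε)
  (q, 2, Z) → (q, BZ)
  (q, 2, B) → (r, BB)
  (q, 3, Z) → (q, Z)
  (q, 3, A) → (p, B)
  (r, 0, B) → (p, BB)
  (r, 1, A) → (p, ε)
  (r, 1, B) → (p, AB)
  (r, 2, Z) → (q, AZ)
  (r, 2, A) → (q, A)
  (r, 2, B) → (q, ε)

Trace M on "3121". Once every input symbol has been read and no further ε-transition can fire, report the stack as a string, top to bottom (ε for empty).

(p, 3121, Z) ⊢ (q, 121, BZ) ⊢ (r, 21, Z) ⊢ (q, 1, AZ) ⊢ (p, ε, AAZ)
All input consumed in state p with stack AAZ.

AAZ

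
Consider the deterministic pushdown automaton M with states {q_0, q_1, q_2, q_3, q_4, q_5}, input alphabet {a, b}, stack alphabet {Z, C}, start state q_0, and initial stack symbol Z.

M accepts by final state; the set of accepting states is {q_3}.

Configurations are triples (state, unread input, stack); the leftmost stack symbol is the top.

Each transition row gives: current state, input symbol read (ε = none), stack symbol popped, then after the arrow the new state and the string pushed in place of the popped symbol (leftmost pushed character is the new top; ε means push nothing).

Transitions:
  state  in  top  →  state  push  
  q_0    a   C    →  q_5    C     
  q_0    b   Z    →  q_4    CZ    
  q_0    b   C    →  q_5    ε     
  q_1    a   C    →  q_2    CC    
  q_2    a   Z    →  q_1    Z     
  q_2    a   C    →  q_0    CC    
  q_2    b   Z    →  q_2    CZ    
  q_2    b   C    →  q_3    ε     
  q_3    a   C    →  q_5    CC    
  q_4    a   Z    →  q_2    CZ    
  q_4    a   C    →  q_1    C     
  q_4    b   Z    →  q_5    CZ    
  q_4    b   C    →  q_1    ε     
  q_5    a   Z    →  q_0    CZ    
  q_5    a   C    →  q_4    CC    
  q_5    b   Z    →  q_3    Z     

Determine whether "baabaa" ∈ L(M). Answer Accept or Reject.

Reject

(q_0, baabaa, Z)
  read b, top Z: go to q_4, push CZ → (q_4, aabaa, CZ)
  read a, top C: go to q_1, push C → (q_1, abaa, CZ)
  read a, top C: go to q_2, push CC → (q_2, baa, CCZ)
  read b, top C: go to q_3, push ε → (q_3, aa, CZ)
  read a, top C: go to q_5, push CC → (q_5, a, CCZ)
  read a, top C: go to q_4, push CC → (q_4, ε, CCCZ)
All input consumed; state q_4 ∉ F and no further ε-move applies.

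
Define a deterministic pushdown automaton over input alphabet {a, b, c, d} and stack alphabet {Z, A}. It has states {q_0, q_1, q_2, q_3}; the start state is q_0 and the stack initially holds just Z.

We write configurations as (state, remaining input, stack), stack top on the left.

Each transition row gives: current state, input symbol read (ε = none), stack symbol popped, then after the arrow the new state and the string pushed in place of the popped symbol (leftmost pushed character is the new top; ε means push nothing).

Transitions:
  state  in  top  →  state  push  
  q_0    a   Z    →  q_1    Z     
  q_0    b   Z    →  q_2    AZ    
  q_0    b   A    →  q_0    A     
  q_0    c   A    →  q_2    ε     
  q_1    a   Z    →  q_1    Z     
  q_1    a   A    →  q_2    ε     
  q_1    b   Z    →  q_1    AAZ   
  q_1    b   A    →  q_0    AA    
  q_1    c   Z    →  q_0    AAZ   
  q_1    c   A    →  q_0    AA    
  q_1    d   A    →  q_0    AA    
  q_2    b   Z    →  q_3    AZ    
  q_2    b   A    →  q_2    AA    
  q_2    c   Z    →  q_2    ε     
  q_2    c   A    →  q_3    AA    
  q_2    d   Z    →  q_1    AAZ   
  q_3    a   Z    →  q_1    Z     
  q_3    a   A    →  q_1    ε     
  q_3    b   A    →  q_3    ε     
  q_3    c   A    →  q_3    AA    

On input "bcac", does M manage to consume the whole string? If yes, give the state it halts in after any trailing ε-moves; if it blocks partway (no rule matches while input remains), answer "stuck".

(q_0, bcac, Z) ⊢ (q_2, cac, AZ) ⊢ (q_3, ac, AAZ) ⊢ (q_1, c, AZ) ⊢ (q_0, ε, AAZ)
All input consumed; M is in state q_0.

q_0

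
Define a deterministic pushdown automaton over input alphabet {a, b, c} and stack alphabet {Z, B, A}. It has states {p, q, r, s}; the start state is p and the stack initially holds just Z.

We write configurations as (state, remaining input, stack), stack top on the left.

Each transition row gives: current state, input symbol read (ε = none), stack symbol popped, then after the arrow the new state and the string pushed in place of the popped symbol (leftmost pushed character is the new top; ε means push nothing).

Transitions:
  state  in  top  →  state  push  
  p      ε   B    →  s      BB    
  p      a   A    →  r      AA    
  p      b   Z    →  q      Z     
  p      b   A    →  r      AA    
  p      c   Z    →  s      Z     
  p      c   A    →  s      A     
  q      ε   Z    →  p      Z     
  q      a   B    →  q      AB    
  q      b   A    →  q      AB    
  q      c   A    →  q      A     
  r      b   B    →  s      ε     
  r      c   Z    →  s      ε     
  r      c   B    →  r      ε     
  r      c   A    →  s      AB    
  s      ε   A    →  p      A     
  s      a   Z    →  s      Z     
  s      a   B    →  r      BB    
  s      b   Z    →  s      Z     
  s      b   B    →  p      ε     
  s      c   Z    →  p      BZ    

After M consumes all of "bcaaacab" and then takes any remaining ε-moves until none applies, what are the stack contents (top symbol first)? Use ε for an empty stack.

BBZ

(p, bcaaacab, Z)
  read b, top Z: go to q, push Z → (q, caaacab, Z)
  ε-move, top Z: go to p, push Z → (p, caaacab, Z)
  read c, top Z: go to s, push Z → (s, aaacab, Z)
  read a, top Z: go to s, push Z → (s, aacab, Z)
  read a, top Z: go to s, push Z → (s, acab, Z)
  read a, top Z: go to s, push Z → (s, cab, Z)
  read c, top Z: go to p, push BZ → (p, ab, BZ)
  ε-move, top B: go to s, push BB → (s, ab, BBZ)
  read a, top B: go to r, push BB → (r, b, BBBZ)
  read b, top B: go to s, push ε → (s, ε, BBZ)
All input consumed in state s with stack BBZ.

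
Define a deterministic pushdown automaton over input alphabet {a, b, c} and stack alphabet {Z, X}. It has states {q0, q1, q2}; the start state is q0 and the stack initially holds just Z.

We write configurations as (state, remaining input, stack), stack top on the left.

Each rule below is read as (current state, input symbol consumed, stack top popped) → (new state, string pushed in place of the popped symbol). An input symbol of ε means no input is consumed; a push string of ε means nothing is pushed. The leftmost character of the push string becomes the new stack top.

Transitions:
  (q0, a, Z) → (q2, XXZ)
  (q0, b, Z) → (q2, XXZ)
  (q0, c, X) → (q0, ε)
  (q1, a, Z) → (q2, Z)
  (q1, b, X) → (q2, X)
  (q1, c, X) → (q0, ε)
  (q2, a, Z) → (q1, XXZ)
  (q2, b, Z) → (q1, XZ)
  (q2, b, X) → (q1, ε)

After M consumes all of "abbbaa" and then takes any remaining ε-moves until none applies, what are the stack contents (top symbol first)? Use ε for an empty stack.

(q0, abbbaa, Z)
  read a, top Z: go to q2, push XXZ → (q2, bbbaa, XXZ)
  read b, top X: go to q1, push ε → (q1, bbaa, XZ)
  read b, top X: go to q2, push X → (q2, baa, XZ)
  read b, top X: go to q1, push ε → (q1, aa, Z)
  read a, top Z: go to q2, push Z → (q2, a, Z)
  read a, top Z: go to q1, push XXZ → (q1, ε, XXZ)
All input consumed in state q1 with stack XXZ.

XXZ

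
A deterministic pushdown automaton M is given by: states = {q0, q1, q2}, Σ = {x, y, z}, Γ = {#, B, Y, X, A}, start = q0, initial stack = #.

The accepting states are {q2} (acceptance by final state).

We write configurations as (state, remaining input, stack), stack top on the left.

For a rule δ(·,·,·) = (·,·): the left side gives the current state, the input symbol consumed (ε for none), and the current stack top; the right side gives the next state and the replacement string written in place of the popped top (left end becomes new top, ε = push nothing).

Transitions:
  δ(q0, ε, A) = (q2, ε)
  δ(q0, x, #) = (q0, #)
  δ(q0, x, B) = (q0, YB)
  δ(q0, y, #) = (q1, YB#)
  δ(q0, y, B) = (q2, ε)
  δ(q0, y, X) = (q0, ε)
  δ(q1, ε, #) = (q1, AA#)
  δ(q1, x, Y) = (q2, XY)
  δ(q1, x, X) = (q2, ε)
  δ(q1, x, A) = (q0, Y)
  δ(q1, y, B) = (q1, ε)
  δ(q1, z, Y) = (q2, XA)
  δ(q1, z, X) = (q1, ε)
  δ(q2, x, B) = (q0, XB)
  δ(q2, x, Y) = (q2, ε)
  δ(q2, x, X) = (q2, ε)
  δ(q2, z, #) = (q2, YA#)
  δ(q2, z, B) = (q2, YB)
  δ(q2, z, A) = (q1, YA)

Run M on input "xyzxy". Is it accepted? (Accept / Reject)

(q0, xyzxy, #)
  read x, top #: go to q0, push # → (q0, yzxy, #)
  read y, top #: go to q1, push YB# → (q1, zxy, YB#)
  read z, top Y: go to q2, push XA → (q2, xy, XAB#)
  read x, top X: go to q2, push ε → (q2, y, AB#)
No transition applies at (q2, y, AB#); input not fully consumed.

Reject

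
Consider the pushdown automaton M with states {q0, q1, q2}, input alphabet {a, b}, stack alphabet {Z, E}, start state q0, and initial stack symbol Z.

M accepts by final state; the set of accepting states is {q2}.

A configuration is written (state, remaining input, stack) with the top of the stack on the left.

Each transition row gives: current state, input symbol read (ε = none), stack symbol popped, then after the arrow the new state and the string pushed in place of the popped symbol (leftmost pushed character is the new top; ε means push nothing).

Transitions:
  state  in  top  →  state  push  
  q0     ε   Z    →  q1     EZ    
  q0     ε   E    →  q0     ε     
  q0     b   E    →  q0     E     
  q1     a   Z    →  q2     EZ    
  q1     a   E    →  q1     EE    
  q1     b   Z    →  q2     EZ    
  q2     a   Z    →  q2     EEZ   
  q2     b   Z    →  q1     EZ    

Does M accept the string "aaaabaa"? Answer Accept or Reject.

No computation consumes all input and reaches a final state.

Reject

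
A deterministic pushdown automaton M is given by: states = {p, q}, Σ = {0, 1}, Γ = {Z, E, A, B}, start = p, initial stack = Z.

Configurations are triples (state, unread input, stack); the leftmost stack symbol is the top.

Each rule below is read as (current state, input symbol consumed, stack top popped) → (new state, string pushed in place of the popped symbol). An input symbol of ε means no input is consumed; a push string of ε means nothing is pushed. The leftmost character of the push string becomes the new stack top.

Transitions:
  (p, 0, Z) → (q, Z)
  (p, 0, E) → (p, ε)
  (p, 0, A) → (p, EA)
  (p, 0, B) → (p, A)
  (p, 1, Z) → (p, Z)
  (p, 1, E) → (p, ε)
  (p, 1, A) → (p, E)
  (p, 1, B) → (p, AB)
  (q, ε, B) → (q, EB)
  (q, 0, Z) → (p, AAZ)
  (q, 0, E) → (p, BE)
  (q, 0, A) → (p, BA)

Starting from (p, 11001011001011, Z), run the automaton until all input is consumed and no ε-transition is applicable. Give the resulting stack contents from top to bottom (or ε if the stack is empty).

(p, 11001011001011, Z)
  read 1, top Z: go to p, push Z → (p, 1001011001011, Z)
  read 1, top Z: go to p, push Z → (p, 001011001011, Z)
  read 0, top Z: go to q, push Z → (q, 01011001011, Z)
  read 0, top Z: go to p, push AAZ → (p, 1011001011, AAZ)
  read 1, top A: go to p, push E → (p, 011001011, EAZ)
  read 0, top E: go to p, push ε → (p, 11001011, AZ)
  read 1, top A: go to p, push E → (p, 1001011, EZ)
  read 1, top E: go to p, push ε → (p, 001011, Z)
  read 0, top Z: go to q, push Z → (q, 01011, Z)
  read 0, top Z: go to p, push AAZ → (p, 1011, AAZ)
  read 1, top A: go to p, push E → (p, 011, EAZ)
  read 0, top E: go to p, push ε → (p, 11, AZ)
  read 1, top A: go to p, push E → (p, 1, EZ)
  read 1, top E: go to p, push ε → (p, ε, Z)
All input consumed in state p with stack Z.

Z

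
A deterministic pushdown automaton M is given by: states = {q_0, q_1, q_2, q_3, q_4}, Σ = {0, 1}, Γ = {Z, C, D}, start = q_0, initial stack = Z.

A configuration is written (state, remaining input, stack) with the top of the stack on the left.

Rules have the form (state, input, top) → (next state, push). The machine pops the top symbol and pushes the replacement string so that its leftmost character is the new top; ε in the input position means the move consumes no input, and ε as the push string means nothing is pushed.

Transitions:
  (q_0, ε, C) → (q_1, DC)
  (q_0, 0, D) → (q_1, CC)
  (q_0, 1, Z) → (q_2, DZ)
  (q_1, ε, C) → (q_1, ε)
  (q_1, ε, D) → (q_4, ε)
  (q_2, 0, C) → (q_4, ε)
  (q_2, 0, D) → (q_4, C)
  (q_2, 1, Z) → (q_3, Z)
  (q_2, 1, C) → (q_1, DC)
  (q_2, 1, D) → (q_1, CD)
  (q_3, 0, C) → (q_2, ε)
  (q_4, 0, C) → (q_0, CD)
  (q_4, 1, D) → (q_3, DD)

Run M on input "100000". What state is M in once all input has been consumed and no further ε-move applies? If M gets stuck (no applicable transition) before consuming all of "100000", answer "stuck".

(q_0, 100000, Z)
  read 1, top Z: go to q_2, push DZ → (q_2, 00000, DZ)
  read 0, top D: go to q_4, push C → (q_4, 0000, CZ)
  read 0, top C: go to q_0, push CD → (q_0, 000, CDZ)
  ε-move, top C: go to q_1, push DC → (q_1, 000, DCDZ)
  ε-move, top D: go to q_4, push ε → (q_4, 000, CDZ)
  read 0, top C: go to q_0, push CD → (q_0, 00, CDDZ)
  ε-move, top C: go to q_1, push DC → (q_1, 00, DCDDZ)
  ε-move, top D: go to q_4, push ε → (q_4, 00, CDDZ)
  read 0, top C: go to q_0, push CD → (q_0, 0, CDDDZ)
  ε-move, top C: go to q_1, push DC → (q_1, 0, DCDDDZ)
  ε-move, top D: go to q_4, push ε → (q_4, 0, CDDDZ)
  read 0, top C: go to q_0, push CD → (q_0, ε, CDDDDZ)
  ε-move, top C: go to q_1, push DC → (q_1, ε, DCDDDDZ)
  ε-move, top D: go to q_4, push ε → (q_4, ε, CDDDDZ)
All input consumed; M is in state q_4.

q_4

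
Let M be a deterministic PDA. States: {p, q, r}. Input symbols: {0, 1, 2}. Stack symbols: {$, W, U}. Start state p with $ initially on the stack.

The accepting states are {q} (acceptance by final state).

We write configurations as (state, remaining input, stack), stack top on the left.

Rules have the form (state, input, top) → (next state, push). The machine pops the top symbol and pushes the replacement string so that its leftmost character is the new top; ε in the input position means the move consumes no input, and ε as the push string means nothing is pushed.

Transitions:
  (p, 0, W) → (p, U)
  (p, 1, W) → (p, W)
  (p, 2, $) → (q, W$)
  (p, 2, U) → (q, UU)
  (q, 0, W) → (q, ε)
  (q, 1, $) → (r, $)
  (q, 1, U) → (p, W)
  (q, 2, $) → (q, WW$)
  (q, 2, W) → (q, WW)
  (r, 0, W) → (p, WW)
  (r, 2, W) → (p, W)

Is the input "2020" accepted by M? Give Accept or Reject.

Accept

(p, 2020, $) ⊢ (q, 020, W$) ⊢ (q, 20, $) ⊢ (q, 0, WW$) ⊢ (q, ε, W$)
All input consumed; state q ∈ F.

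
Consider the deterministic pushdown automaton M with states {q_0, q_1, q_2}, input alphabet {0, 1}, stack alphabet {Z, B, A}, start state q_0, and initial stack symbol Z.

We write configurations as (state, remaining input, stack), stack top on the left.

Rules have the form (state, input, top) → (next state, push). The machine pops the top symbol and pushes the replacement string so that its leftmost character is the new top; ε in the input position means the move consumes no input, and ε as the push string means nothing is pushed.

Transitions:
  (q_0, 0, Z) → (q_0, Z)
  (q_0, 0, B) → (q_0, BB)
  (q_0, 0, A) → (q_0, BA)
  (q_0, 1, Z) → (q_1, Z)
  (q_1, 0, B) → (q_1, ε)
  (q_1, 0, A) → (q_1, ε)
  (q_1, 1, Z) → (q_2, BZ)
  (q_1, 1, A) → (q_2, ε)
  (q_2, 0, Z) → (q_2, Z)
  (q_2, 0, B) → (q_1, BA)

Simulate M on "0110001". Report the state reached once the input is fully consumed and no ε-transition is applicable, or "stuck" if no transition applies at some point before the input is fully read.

(q_0, 0110001, Z) ⊢ (q_0, 110001, Z) ⊢ (q_1, 10001, Z) ⊢ (q_2, 0001, BZ) ⊢ (q_1, 001, BAZ) ⊢ (q_1, 01, AZ) ⊢ (q_1, 1, Z) ⊢ (q_2, ε, BZ)
All input consumed; M is in state q_2.

q_2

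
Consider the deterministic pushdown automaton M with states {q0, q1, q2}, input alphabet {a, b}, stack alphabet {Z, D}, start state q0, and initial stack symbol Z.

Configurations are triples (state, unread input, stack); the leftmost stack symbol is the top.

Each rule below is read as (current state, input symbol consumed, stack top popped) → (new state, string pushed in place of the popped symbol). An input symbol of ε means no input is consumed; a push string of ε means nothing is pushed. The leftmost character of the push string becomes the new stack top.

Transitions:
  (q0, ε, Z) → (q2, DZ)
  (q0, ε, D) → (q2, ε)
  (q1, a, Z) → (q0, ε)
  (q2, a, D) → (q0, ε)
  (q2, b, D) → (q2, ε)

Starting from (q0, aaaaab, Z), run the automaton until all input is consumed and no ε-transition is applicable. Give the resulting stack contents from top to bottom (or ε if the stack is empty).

(q0, aaaaab, Z)
  ε-move, top Z: go to q2, push DZ → (q2, aaaaab, DZ)
  read a, top D: go to q0, push ε → (q0, aaaab, Z)
  ε-move, top Z: go to q2, push DZ → (q2, aaaab, DZ)
  read a, top D: go to q0, push ε → (q0, aaab, Z)
  ε-move, top Z: go to q2, push DZ → (q2, aaab, DZ)
  read a, top D: go to q0, push ε → (q0, aab, Z)
  ε-move, top Z: go to q2, push DZ → (q2, aab, DZ)
  read a, top D: go to q0, push ε → (q0, ab, Z)
  ε-move, top Z: go to q2, push DZ → (q2, ab, DZ)
  read a, top D: go to q0, push ε → (q0, b, Z)
  ε-move, top Z: go to q2, push DZ → (q2, b, DZ)
  read b, top D: go to q2, push ε → (q2, ε, Z)
All input consumed in state q2 with stack Z.

Z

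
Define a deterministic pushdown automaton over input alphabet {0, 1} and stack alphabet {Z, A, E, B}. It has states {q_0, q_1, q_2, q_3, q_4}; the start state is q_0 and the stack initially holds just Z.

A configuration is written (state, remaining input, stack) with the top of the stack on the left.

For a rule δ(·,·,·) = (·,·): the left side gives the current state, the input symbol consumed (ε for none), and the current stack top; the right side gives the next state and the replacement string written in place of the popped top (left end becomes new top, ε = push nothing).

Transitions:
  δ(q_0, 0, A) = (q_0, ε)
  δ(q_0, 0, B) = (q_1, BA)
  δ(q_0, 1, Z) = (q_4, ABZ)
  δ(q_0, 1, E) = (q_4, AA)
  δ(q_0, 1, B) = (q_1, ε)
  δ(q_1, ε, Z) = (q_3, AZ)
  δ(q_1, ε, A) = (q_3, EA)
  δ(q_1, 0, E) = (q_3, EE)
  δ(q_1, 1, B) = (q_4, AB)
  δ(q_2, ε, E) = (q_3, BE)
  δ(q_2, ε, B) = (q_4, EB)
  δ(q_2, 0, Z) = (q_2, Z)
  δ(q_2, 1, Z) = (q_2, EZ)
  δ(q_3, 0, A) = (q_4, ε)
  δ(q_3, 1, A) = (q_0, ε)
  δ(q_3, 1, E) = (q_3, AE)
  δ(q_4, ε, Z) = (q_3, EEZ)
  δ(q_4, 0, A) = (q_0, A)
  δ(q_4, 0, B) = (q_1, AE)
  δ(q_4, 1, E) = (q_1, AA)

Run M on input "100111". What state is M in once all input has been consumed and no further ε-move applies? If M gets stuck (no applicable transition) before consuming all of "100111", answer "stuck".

q_4

(q_0, 100111, Z)
  read 1, top Z: go to q_4, push ABZ → (q_4, 00111, ABZ)
  read 0, top A: go to q_0, push A → (q_0, 0111, ABZ)
  read 0, top A: go to q_0, push ε → (q_0, 111, BZ)
  read 1, top B: go to q_1, push ε → (q_1, 11, Z)
  ε-move, top Z: go to q_3, push AZ → (q_3, 11, AZ)
  read 1, top A: go to q_0, push ε → (q_0, 1, Z)
  read 1, top Z: go to q_4, push ABZ → (q_4, ε, ABZ)
All input consumed; M is in state q_4.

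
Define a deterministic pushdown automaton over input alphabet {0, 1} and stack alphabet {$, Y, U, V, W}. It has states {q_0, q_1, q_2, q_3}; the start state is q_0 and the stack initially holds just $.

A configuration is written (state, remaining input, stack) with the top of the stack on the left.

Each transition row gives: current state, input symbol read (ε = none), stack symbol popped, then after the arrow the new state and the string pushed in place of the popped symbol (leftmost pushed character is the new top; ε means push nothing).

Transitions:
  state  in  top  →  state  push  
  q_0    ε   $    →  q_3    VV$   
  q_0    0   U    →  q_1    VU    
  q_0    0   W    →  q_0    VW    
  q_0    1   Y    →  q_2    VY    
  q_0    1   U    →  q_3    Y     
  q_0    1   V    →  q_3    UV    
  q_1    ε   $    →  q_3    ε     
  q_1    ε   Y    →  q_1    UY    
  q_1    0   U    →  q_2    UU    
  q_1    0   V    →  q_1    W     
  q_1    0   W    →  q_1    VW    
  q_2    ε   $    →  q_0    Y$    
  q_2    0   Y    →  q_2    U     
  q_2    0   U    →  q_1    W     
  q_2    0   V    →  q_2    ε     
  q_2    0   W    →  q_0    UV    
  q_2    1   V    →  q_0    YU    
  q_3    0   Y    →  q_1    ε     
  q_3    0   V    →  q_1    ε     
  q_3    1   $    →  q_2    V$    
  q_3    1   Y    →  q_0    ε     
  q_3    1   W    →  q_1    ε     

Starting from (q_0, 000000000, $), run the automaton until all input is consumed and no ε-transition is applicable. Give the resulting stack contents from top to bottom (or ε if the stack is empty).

VWWWW$

(q_0, 000000000, $)
  ε-move, top $: go to q_3, push VV$ → (q_3, 000000000, VV$)
  read 0, top V: go to q_1, push ε → (q_1, 00000000, V$)
  read 0, top V: go to q_1, push W → (q_1, 0000000, W$)
  read 0, top W: go to q_1, push VW → (q_1, 000000, VW$)
  read 0, top V: go to q_1, push W → (q_1, 00000, WW$)
  read 0, top W: go to q_1, push VW → (q_1, 0000, VWW$)
  read 0, top V: go to q_1, push W → (q_1, 000, WWW$)
  read 0, top W: go to q_1, push VW → (q_1, 00, VWWW$)
  read 0, top V: go to q_1, push W → (q_1, 0, WWWW$)
  read 0, top W: go to q_1, push VW → (q_1, ε, VWWWW$)
All input consumed in state q_1 with stack VWWWW$.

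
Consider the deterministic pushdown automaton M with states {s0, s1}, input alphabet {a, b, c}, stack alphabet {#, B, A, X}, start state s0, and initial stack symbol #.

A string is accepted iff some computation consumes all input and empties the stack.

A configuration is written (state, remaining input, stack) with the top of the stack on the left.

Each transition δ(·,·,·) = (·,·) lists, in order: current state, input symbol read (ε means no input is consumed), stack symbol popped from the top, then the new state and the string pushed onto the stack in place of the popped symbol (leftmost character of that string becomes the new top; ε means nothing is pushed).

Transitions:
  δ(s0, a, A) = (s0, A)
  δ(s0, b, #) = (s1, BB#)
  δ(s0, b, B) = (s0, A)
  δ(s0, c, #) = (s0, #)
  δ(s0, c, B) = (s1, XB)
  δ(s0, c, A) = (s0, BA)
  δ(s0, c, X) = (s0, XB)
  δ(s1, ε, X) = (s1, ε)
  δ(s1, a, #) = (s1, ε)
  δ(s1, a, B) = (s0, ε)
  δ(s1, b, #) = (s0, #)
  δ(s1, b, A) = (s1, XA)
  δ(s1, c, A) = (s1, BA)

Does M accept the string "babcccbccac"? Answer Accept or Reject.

(s0, babcccbccac, #) ⊢ (s1, abcccbccac, BB#) ⊢ (s0, bcccbccac, B#) ⊢ (s0, cccbccac, A#) ⊢ (s0, ccbccac, BA#) ⊢ (s1, cbccac, XBA#) ⊢ (s1, cbccac, BA#)
No transition applies at (s1, cbccac, BA#); input not fully consumed.

Reject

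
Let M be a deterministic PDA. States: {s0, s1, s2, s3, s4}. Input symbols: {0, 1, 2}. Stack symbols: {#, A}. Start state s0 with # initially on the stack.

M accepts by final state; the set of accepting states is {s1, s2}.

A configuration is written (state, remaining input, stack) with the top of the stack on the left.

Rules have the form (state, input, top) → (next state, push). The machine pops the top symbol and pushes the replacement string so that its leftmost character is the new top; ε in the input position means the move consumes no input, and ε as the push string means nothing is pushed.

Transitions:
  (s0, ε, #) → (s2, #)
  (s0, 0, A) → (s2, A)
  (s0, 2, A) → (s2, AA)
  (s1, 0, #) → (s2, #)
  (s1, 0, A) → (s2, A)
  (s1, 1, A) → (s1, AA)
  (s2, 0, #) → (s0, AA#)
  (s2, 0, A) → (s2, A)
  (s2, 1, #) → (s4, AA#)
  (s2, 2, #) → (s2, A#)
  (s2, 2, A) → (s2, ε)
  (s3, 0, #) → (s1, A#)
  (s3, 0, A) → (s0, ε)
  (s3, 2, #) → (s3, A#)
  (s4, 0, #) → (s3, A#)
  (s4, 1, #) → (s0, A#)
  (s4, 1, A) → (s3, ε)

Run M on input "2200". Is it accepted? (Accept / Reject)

(s0, 2200, #)
  ε-move, top #: go to s2, push # → (s2, 2200, #)
  read 2, top #: go to s2, push A# → (s2, 200, A#)
  read 2, top A: go to s2, push ε → (s2, 00, #)
  read 0, top #: go to s0, push AA# → (s0, 0, AA#)
  read 0, top A: go to s2, push A → (s2, ε, AA#)
All input consumed; state s2 ∈ F.

Accept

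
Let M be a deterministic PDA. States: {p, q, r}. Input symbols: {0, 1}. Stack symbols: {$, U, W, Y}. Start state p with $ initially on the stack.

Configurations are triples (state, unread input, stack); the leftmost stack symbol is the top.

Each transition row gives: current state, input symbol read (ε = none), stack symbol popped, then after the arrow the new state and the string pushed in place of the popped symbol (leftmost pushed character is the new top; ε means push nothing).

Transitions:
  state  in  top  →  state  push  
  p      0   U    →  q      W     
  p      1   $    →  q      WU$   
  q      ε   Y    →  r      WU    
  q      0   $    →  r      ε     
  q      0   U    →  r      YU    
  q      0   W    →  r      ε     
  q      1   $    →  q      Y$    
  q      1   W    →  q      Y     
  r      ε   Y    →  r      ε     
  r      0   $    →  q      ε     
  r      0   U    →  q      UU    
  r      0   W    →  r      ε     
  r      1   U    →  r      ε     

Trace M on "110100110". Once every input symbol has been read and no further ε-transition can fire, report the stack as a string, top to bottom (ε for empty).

(p, 110100110, $) ⊢ (q, 10100110, WU$) ⊢ (q, 0100110, YU$) ⊢ (r, 0100110, WUU$) ⊢ (r, 100110, UU$) ⊢ (r, 00110, U$) ⊢ (q, 0110, UU$) ⊢ (r, 110, YUU$) ⊢ (r, 110, UU$) ⊢ (r, 10, U$) ⊢ (r, 0, $) ⊢ (q, ε, ε)
All input consumed in state q with stack ε.

ε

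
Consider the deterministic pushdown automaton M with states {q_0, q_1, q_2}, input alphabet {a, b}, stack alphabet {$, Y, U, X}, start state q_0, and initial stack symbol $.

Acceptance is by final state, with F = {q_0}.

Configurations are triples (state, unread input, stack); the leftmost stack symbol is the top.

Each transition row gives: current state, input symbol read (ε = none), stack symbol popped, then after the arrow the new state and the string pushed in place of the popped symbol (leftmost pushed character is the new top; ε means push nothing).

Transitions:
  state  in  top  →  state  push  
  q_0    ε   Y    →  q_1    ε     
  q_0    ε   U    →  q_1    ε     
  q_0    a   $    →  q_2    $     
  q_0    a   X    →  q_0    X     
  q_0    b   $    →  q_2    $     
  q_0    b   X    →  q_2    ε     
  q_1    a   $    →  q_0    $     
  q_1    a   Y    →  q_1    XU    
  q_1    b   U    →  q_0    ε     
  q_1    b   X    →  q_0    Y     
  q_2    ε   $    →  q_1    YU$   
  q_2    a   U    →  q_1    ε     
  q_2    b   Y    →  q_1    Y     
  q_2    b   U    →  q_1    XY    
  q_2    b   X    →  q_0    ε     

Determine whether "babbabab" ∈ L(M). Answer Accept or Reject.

Accept

(q_0, babbabab, $)
  read b, top $: go to q_2, push $ → (q_2, abbabab, $)
  ε-move, top $: go to q_1, push YU$ → (q_1, abbabab, YU$)
  read a, top Y: go to q_1, push XU → (q_1, bbabab, XUU$)
  read b, top X: go to q_0, push Y → (q_0, babab, YUU$)
  ε-move, top Y: go to q_1, push ε → (q_1, babab, UU$)
  read b, top U: go to q_0, push ε → (q_0, abab, U$)
  ε-move, top U: go to q_1, push ε → (q_1, abab, $)
  read a, top $: go to q_0, push $ → (q_0, bab, $)
  read b, top $: go to q_2, push $ → (q_2, ab, $)
  ε-move, top $: go to q_1, push YU$ → (q_1, ab, YU$)
  read a, top Y: go to q_1, push XU → (q_1, b, XUU$)
  read b, top X: go to q_0, push Y → (q_0, ε, YUU$)
All input consumed; state q_0 ∈ F.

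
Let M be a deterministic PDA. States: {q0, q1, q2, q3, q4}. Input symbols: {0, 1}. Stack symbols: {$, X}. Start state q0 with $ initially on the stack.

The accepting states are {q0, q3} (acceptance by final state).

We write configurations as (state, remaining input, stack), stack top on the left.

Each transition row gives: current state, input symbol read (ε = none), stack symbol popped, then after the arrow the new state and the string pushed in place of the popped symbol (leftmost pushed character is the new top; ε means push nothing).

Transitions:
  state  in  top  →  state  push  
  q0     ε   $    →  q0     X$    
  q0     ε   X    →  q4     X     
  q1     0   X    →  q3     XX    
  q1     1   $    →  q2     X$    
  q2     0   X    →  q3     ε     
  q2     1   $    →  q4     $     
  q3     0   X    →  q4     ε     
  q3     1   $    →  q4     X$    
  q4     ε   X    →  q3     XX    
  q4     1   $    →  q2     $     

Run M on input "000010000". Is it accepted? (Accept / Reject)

Reject

(q0, 000010000, $) ⊢ (q0, 000010000, X$) ⊢ (q4, 000010000, X$) ⊢ (q3, 000010000, XX$) ⊢ (q4, 00010000, X$) ⊢ (q3, 00010000, XX$) ⊢ (q4, 0010000, X$) ⊢ (q3, 0010000, XX$) ⊢ (q4, 010000, X$) ⊢ (q3, 010000, XX$) ⊢ (q4, 10000, X$) ⊢ (q3, 10000, XX$)
No transition applies at (q3, 10000, XX$); input not fully consumed.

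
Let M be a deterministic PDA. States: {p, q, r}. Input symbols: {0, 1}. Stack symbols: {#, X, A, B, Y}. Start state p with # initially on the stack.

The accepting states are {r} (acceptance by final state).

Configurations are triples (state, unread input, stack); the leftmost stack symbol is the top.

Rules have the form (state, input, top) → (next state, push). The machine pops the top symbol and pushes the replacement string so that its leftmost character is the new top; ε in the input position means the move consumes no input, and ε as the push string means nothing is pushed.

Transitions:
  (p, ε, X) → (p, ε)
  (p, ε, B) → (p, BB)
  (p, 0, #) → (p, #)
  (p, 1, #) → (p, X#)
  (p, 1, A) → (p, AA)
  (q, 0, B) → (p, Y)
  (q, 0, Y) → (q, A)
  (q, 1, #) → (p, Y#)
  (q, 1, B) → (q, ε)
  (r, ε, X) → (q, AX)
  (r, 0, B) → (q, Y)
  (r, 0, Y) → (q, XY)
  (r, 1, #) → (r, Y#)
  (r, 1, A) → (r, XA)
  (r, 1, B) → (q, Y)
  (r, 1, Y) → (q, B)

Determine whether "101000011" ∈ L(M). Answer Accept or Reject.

Reject

(p, 101000011, #) ⊢ (p, 01000011, X#) ⊢ (p, 01000011, #) ⊢ (p, 1000011, #) ⊢ (p, 000011, X#) ⊢ (p, 000011, #) ⊢ (p, 00011, #) ⊢ (p, 0011, #) ⊢ (p, 011, #) ⊢ (p, 11, #) ⊢ (p, 1, X#) ⊢ (p, 1, #) ⊢ (p, ε, X#) ⊢ (p, ε, #)
All input consumed; state p ∉ F and no further ε-move applies.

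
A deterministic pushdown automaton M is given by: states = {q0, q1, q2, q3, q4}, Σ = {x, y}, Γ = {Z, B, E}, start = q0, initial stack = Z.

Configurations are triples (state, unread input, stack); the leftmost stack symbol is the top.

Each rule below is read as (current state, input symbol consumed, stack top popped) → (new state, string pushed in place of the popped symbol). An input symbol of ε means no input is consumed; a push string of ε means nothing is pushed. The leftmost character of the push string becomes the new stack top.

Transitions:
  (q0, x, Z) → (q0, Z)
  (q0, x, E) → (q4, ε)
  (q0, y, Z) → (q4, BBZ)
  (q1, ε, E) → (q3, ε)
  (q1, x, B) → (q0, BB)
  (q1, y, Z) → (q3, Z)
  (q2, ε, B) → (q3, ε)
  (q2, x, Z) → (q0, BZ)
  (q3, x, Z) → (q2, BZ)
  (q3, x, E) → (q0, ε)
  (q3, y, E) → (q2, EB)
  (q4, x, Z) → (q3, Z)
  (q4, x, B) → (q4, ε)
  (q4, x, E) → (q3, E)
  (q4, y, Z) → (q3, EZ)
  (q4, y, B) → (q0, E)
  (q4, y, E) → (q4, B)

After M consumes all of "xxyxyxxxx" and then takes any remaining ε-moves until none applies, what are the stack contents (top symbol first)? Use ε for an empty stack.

(q0, xxyxyxxxx, Z)
  read x, top Z: go to q0, push Z → (q0, xyxyxxxx, Z)
  read x, top Z: go to q0, push Z → (q0, yxyxxxx, Z)
  read y, top Z: go to q4, push BBZ → (q4, xyxxxx, BBZ)
  read x, top B: go to q4, push ε → (q4, yxxxx, BZ)
  read y, top B: go to q0, push E → (q0, xxxx, EZ)
  read x, top E: go to q4, push ε → (q4, xxx, Z)
  read x, top Z: go to q3, push Z → (q3, xx, Z)
  read x, top Z: go to q2, push BZ → (q2, x, BZ)
  ε-move, top B: go to q3, push ε → (q3, x, Z)
  read x, top Z: go to q2, push BZ → (q2, ε, BZ)
  ε-move, top B: go to q3, push ε → (q3, ε, Z)
All input consumed in state q3 with stack Z.

Z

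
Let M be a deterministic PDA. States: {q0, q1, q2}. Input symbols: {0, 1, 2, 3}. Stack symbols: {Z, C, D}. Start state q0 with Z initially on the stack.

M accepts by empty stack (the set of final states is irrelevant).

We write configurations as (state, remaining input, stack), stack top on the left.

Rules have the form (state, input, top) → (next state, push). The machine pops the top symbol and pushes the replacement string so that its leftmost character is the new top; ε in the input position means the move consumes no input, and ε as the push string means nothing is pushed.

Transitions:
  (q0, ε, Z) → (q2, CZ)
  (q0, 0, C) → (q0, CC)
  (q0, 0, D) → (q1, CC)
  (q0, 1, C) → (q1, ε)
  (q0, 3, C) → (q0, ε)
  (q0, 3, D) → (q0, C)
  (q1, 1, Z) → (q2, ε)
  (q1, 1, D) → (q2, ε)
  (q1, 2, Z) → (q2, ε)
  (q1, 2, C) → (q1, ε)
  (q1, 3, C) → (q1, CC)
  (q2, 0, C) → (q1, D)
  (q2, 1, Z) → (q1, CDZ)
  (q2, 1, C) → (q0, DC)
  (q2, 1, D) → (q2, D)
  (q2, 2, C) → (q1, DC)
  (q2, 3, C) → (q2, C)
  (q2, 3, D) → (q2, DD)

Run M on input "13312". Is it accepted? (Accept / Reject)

(q0, 13312, Z) ⊢ (q2, 13312, CZ) ⊢ (q0, 3312, DCZ) ⊢ (q0, 312, CCZ) ⊢ (q0, 12, CZ) ⊢ (q1, 2, Z) ⊢ (q2, ε, ε)
All input consumed and the stack is empty.

Accept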